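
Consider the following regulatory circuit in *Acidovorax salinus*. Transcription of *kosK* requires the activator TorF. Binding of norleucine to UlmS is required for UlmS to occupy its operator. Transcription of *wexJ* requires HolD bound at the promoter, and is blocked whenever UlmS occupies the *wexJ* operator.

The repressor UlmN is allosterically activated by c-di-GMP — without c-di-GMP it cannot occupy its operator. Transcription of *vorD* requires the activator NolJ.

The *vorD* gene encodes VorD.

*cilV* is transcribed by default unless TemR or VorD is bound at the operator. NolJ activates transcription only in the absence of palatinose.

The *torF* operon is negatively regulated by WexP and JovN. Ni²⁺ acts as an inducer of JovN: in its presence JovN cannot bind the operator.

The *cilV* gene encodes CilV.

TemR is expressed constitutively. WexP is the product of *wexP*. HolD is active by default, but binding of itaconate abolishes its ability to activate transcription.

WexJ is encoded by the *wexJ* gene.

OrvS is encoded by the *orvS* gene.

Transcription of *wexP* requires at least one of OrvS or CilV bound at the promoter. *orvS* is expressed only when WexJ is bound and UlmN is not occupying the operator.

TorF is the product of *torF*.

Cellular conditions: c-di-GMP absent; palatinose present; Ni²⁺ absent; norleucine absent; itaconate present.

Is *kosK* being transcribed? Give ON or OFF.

OFF

Norleucine is absent, so UlmS is inactive.
Itaconate is present, so HolD is inactive.
Required activator HolD is absent, so *wexJ* is not transcribed.
So WexJ is not produced.
c-di-GMP is absent, so UlmN is inactive.
Required activator WexJ is absent, so *orvS* is not transcribed.
So OrvS is not produced.
TemR is produced constitutively and is active.
Palatinose is present, so NolJ is inactive.
Required activator NolJ is absent, so *vorD* is not transcribed.
So VorD is not produced.
With repressor TemR bound, *cilV* is not transcribed.
So CilV is not produced.
No activator is available at the *wexP* promoter, so *wexP* is not transcribed.
So WexP is not produced.
Ni²⁺ is absent, so JovN is active.
With repressor JovN bound, *torF* is not transcribed.
So TorF is not produced.
Required activator TorF is absent, so *kosK* is not transcribed.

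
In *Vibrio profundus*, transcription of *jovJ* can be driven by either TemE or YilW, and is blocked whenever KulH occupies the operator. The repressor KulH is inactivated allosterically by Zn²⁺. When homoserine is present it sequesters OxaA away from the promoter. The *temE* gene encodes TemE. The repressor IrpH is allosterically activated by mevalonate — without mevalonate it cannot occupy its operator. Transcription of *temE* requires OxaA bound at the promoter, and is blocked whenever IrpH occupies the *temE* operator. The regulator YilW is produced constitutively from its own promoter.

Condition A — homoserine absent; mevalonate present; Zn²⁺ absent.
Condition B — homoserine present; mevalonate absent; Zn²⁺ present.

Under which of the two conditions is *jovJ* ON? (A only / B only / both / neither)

B only

Condition A:
Homoserine is absent, so OxaA is active.
Mevalonate is present, so IrpH is active.
With repressor IrpH bound, *temE* is not transcribed.
So TemE is not produced.
Zn²⁺ is absent, so KulH is active.
YilW is produced constitutively and is active.
With repressor KulH bound, *jovJ* is not transcribed.
→ *jovJ* is OFF in A.
Condition B:
Homoserine is present, so OxaA is inactive.
Mevalonate is absent, so IrpH is inactive.
Required activator OxaA is absent, so *temE* is not transcribed.
So TemE is not produced.
Zn²⁺ is present, so KulH is inactive.
YilW is produced constitutively and is active.
Activator YilW is present, so *jovJ* is transcribed.
→ *jovJ* is ON in B.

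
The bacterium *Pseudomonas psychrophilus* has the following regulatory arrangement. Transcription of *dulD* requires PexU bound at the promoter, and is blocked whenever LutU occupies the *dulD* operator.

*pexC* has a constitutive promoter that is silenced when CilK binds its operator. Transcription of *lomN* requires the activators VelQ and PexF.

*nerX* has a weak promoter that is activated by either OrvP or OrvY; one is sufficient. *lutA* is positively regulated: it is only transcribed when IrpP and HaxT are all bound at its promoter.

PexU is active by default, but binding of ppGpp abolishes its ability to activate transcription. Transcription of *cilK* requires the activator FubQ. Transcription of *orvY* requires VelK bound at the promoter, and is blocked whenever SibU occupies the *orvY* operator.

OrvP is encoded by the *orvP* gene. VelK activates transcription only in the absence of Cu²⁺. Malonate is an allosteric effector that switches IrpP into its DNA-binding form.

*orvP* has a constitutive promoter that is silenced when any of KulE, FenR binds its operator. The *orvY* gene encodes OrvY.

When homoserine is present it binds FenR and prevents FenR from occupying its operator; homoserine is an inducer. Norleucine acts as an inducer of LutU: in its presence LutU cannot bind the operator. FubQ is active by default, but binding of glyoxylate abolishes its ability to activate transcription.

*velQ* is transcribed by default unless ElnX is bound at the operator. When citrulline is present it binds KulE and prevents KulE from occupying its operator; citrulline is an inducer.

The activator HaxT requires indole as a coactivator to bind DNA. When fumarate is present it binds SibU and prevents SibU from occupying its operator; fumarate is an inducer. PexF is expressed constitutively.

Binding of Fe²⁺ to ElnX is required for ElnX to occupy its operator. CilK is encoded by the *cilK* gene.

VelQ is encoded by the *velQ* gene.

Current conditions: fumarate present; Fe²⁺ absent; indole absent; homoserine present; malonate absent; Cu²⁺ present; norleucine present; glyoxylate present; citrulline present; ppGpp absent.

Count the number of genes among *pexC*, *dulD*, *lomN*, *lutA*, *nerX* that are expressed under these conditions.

Glyoxylate is present, so FubQ is inactive.
Required activator FubQ is absent, so *cilK* is not transcribed.
So CilK is not produced.
With no repressor bound, *pexC* is transcribed.
→ *pexC* is ON.
ppGpp is absent, so PexU is active.
Norleucine is present, so LutU is inactive.
No repressor is bound and PexU is active, so *dulD* is transcribed.
→ *dulD* is ON.
Fe²⁺ is absent, so ElnX is inactive.
With no repressor bound, *velQ* is transcribed.
So VelQ is produced and active.
PexF is produced constitutively and is active.
No repressor is bound and VelQ and PexF are active, so *lomN* is transcribed.
→ *lomN* is ON.
Malonate is absent, so IrpP is inactive.
Indole is absent, so HaxT is inactive.
Required activator IrpP is absent, so *lutA* is not transcribed.
→ *lutA* is OFF.
Citrulline is present, so KulE is inactive.
Homoserine is present, so FenR is inactive.
With no repressor bound, *orvP* is transcribed.
So OrvP is produced and active.
Fumarate is present, so SibU is inactive.
Cu²⁺ is present, so VelK is inactive.
Required activator VelK is absent, so *orvY* is not transcribed.
So OrvY is not produced.
Activator OrvP is present, so *nerX* is transcribed.
→ *nerX* is ON.
4 of the 5 genes are transcribed.

4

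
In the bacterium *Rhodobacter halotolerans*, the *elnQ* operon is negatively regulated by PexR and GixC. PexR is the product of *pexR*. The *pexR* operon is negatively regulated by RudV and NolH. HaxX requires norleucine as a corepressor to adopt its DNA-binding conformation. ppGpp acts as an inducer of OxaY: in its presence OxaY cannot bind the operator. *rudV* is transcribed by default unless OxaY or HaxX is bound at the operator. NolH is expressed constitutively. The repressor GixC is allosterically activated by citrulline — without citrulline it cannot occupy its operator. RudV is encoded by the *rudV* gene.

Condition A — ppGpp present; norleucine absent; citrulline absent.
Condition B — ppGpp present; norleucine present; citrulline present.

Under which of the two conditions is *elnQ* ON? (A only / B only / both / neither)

A only

Condition A:
ppGpp is present, so OxaY is inactive.
Norleucine is absent, so HaxX is inactive.
With no repressor bound, *rudV* is transcribed.
So RudV is produced and active.
NolH is produced constitutively and is active.
With repressor RudV bound, *pexR* is not transcribed.
So PexR is not produced.
Citrulline is absent, so GixC is inactive.
With no repressor bound, *elnQ* is transcribed.
→ *elnQ* is ON in A.
Condition B:
ppGpp is present, so OxaY is inactive.
Norleucine is present, so HaxX is active.
With repressor HaxX bound, *rudV* is not transcribed.
So RudV is not produced.
NolH is produced constitutively and is active.
With repressor NolH bound, *pexR* is not transcribed.
So PexR is not produced.
Citrulline is present, so GixC is active.
With repressor GixC bound, *elnQ* is not transcribed.
→ *elnQ* is OFF in B.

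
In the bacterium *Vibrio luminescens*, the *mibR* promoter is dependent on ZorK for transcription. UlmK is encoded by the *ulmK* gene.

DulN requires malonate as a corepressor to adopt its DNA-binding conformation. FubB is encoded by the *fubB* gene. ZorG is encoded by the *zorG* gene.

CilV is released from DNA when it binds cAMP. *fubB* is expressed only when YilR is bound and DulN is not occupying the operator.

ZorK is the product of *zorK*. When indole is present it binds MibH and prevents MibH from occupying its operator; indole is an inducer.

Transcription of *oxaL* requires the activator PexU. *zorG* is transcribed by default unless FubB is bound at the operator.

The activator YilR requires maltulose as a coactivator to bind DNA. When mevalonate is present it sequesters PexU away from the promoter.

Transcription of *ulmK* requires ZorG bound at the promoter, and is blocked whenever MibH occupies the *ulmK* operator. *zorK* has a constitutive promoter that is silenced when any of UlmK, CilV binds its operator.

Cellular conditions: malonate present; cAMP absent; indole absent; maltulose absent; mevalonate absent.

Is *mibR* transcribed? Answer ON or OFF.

OFF

Malonate is present, so DulN is active.
Maltulose is absent, so YilR is inactive.
With repressor DulN bound, *fubB* is not transcribed.
So FubB is not produced.
With no repressor bound, *zorG* is transcribed.
So ZorG is produced and active.
Indole is absent, so MibH is active.
With repressor MibH bound, *ulmK* is not transcribed.
So UlmK is not produced.
cAMP is absent, so CilV is active.
With repressor CilV bound, *zorK* is not transcribed.
So ZorK is not produced.
Required activator ZorK is absent, so *mibR* is not transcribed.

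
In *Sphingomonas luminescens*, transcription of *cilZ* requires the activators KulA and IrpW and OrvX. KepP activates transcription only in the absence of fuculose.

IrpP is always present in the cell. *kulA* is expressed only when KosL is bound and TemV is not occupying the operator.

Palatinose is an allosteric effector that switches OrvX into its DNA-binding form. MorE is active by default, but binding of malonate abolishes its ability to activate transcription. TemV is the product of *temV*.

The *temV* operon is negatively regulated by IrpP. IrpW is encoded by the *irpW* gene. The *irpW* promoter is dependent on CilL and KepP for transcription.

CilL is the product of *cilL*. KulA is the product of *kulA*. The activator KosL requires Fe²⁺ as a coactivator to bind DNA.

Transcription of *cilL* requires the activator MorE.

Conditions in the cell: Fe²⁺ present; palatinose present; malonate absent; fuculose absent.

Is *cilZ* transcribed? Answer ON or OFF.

ON

IrpP is produced constitutively and is active.
With repressor IrpP bound, *temV* is not transcribed.
So TemV is not produced.
Fe²⁺ is present, so KosL is active.
No repressor is bound and KosL is active, so *kulA* is transcribed.
So KulA is produced and active.
Malonate is absent, so MorE is active.
No repressor is bound and MorE is active, so *cilL* is transcribed.
So CilL is produced and active.
Fuculose is absent, so KepP is active.
No repressor is bound and CilL and KepP are active, so *irpW* is transcribed.
So IrpW is produced and active.
Palatinose is present, so OrvX is active.
No repressor is bound and KulA and IrpW and OrvX are active, so *cilZ* is transcribed.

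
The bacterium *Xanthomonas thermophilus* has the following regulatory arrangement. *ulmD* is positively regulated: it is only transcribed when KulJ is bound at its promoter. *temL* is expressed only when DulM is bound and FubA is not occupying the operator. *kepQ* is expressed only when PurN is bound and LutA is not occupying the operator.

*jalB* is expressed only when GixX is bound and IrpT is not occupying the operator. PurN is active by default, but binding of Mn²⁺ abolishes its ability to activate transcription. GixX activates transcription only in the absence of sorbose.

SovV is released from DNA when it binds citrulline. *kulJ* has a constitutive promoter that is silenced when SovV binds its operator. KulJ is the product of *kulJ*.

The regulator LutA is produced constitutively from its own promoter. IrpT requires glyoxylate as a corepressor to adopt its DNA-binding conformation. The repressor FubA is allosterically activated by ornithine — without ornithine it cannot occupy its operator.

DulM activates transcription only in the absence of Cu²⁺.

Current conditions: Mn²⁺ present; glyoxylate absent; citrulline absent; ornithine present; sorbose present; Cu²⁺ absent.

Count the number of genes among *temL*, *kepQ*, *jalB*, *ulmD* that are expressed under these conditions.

0

Cu²⁺ is absent, so DulM is active.
Ornithine is present, so FubA is active.
With repressor FubA bound, *temL* is not transcribed.
→ *temL* is OFF.
LutA is produced constitutively and is active.
Mn²⁺ is present, so PurN is inactive.
With repressor LutA bound, *kepQ* is not transcribed.
→ *kepQ* is OFF.
Sorbose is present, so GixX is inactive.
Glyoxylate is absent, so IrpT is inactive.
Required activator GixX is absent, so *jalB* is not transcribed.
→ *jalB* is OFF.
Citrulline is absent, so SovV is active.
With repressor SovV bound, *kulJ* is not transcribed.
So KulJ is not produced.
Required activator KulJ is absent, so *ulmD* is not transcribed.
→ *ulmD* is OFF.
0 of the 4 genes are transcribed.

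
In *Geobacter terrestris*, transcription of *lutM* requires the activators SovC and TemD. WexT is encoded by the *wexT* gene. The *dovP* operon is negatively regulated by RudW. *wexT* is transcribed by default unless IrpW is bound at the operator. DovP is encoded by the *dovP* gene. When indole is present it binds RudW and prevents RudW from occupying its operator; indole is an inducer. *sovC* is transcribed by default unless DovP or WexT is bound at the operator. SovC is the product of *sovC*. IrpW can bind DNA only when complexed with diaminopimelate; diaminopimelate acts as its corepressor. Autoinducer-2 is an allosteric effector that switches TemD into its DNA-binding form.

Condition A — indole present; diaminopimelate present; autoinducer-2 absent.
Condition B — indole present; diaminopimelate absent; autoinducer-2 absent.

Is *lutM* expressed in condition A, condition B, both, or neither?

neither

Condition A:
Indole is present, so RudW is inactive.
With no repressor bound, *dovP* is transcribed.
So DovP is produced and active.
Diaminopimelate is present, so IrpW is active.
With repressor IrpW bound, *wexT* is not transcribed.
So WexT is not produced.
With repressor DovP bound, *sovC* is not transcribed.
So SovC is not produced.
Autoinducer-2 is absent, so TemD is inactive.
Required activator SovC is absent, so *lutM* is not transcribed.
→ *lutM* is OFF in A.
Condition B:
Indole is present, so RudW is inactive.
With no repressor bound, *dovP* is transcribed.
So DovP is produced and active.
Diaminopimelate is absent, so IrpW is inactive.
With no repressor bound, *wexT* is transcribed.
So WexT is produced and active.
With repressor DovP bound, *sovC* is not transcribed.
So SovC is not produced.
Autoinducer-2 is absent, so TemD is inactive.
Required activator SovC is absent, so *lutM* is not transcribed.
→ *lutM* is OFF in B.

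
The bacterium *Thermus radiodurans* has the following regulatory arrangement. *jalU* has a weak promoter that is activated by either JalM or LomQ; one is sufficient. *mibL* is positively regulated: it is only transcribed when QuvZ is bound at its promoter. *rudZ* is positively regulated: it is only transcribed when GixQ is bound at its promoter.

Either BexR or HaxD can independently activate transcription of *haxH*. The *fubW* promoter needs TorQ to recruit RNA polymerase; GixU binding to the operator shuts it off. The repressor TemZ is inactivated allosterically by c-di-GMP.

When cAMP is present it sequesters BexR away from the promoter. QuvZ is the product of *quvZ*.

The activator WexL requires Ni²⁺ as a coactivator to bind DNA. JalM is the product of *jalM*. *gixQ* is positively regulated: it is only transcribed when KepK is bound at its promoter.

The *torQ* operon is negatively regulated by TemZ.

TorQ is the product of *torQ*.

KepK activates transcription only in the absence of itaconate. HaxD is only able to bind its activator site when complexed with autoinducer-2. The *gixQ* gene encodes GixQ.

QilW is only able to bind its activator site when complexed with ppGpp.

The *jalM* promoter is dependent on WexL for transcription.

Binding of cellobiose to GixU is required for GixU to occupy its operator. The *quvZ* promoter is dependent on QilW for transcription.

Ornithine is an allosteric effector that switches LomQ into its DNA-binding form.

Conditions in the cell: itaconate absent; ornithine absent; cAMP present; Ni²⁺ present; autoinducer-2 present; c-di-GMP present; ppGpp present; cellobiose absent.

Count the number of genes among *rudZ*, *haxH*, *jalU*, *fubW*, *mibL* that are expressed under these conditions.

5

Itaconate is absent, so KepK is active.
No repressor is bound and KepK is active, so *gixQ* is transcribed.
So GixQ is produced and active.
No repressor is bound and GixQ is active, so *rudZ* is transcribed.
→ *rudZ* is ON.
cAMP is present, so BexR is inactive.
Autoinducer-2 is present, so HaxD is active.
Activator HaxD is present, so *haxH* is transcribed.
→ *haxH* is ON.
Ni²⁺ is present, so WexL is active.
No repressor is bound and WexL is active, so *jalM* is transcribed.
So JalM is produced and active.
Ornithine is absent, so LomQ is inactive.
Activator JalM is present, so *jalU* is transcribed.
→ *jalU* is ON.
Cellobiose is absent, so GixU is inactive.
c-di-GMP is present, so TemZ is inactive.
With no repressor bound, *torQ* is transcribed.
So TorQ is produced and active.
No repressor is bound and TorQ is active, so *fubW* is transcribed.
→ *fubW* is ON.
ppGpp is present, so QilW is active.
No repressor is bound and QilW is active, so *quvZ* is transcribed.
So QuvZ is produced and active.
No repressor is bound and QuvZ is active, so *mibL* is transcribed.
→ *mibL* is ON.
5 of the 5 genes are transcribed.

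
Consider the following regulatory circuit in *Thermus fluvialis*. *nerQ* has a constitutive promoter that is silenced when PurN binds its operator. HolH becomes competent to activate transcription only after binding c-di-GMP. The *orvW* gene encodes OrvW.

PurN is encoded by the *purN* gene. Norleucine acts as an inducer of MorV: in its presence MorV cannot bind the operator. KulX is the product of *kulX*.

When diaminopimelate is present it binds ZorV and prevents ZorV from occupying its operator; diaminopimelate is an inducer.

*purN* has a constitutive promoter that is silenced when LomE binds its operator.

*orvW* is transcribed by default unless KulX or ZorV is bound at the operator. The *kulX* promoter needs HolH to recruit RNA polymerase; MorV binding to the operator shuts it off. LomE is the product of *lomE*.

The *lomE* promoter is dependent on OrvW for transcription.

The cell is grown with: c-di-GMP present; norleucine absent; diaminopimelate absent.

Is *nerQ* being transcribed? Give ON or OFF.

Norleucine is absent, so MorV is active.
c-di-GMP is present, so HolH is active.
With repressor MorV bound, *kulX* is not transcribed.
So KulX is not produced.
Diaminopimelate is absent, so ZorV is active.
With repressor ZorV bound, *orvW* is not transcribed.
So OrvW is not produced.
Required activator OrvW is absent, so *lomE* is not transcribed.
So LomE is not produced.
With no repressor bound, *purN* is transcribed.
So PurN is produced and active.
With repressor PurN bound, *nerQ* is not transcribed.

OFF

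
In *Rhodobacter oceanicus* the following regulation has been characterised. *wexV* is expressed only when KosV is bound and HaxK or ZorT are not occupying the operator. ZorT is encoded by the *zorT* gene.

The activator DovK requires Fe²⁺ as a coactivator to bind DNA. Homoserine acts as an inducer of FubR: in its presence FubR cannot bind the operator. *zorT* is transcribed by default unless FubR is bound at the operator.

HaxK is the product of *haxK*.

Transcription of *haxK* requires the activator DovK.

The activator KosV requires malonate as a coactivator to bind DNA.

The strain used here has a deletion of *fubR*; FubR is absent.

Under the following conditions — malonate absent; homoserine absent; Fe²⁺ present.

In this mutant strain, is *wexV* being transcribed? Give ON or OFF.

Fe²⁺ is present, so DovK is active.
No repressor is bound and DovK is active, so *haxK* is transcribed.
So HaxK is produced and active.
Malonate is absent, so KosV is inactive.
FubR is non-functional in this strain, so it has no effect.
With no repressor bound, *zorT* is transcribed.
So ZorT is produced and active.
With repressor HaxK bound, *wexV* is not transcribed.

OFF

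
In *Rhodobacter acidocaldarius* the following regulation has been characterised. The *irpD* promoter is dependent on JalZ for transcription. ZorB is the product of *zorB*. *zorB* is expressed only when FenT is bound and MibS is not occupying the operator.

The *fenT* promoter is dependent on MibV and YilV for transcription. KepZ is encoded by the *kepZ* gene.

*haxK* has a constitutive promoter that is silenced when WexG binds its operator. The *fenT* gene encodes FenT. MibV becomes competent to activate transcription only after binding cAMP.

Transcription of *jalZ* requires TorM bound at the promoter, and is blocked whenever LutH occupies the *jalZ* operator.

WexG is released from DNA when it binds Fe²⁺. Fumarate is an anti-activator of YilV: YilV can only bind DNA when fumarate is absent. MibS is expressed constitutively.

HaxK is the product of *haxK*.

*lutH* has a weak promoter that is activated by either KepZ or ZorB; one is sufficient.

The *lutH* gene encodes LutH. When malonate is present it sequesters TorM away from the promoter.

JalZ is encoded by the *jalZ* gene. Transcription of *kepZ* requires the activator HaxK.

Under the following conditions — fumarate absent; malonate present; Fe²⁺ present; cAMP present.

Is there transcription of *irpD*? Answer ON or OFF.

Fe²⁺ is present, so WexG is inactive.
With no repressor bound, *haxK* is transcribed.
So HaxK is produced and active.
No repressor is bound and HaxK is active, so *kepZ* is transcribed.
So KepZ is produced and active.
MibS is produced constitutively and is active.
cAMP is present, so MibV is active.
Fumarate is absent, so YilV is active.
No repressor is bound and MibV and YilV are active, so *fenT* is transcribed.
So FenT is produced and active.
With repressor MibS bound, *zorB* is not transcribed.
So ZorB is not produced.
Activator KepZ is present, so *lutH* is transcribed.
So LutH is produced and active.
Malonate is present, so TorM is inactive.
With repressor LutH bound, *jalZ* is not transcribed.
So JalZ is not produced.
Required activator JalZ is absent, so *irpD* is not transcribed.

OFF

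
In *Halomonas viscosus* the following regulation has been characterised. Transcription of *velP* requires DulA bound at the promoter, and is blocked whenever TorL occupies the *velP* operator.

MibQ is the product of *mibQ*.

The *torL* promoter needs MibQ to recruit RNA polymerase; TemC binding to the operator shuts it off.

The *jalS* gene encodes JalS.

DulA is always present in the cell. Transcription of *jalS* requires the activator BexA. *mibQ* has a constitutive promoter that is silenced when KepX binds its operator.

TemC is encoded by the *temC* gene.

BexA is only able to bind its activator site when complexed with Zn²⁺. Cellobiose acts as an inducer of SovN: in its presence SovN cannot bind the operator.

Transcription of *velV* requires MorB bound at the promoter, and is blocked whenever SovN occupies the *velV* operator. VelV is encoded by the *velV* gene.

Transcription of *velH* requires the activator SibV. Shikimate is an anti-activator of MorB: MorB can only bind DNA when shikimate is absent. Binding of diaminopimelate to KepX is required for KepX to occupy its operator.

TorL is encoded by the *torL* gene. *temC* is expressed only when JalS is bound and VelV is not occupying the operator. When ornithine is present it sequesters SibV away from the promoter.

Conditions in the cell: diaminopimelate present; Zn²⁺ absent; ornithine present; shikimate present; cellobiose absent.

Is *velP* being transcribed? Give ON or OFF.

ON

Diaminopimelate is present, so KepX is active.
With repressor KepX bound, *mibQ* is not transcribed.
So MibQ is not produced.
Cellobiose is absent, so SovN is active.
Shikimate is present, so MorB is inactive.
With repressor SovN bound, *velV* is not transcribed.
So VelV is not produced.
Zn²⁺ is absent, so BexA is inactive.
Required activator BexA is absent, so *jalS* is not transcribed.
So JalS is not produced.
Required activator JalS is absent, so *temC* is not transcribed.
So TemC is not produced.
Required activator MibQ is absent, so *torL* is not transcribed.
So TorL is not produced.
DulA is produced constitutively and is active.
No repressor is bound and DulA is active, so *velP* is transcribed.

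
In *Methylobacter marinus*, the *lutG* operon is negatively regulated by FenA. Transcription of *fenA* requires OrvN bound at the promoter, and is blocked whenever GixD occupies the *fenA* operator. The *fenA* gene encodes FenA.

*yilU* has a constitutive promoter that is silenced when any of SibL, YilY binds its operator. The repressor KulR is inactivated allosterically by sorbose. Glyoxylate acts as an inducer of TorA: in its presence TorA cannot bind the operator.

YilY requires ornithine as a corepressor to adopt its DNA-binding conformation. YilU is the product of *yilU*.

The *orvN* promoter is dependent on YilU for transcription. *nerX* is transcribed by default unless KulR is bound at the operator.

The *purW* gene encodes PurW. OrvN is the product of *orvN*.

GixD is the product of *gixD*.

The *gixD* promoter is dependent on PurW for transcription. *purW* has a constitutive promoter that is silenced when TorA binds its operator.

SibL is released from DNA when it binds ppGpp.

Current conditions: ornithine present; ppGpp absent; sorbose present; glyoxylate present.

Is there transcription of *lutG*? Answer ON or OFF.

ON

ppGpp is absent, so SibL is active.
Ornithine is present, so YilY is active.
With repressor SibL bound, *yilU* is not transcribed.
So YilU is not produced.
Required activator YilU is absent, so *orvN* is not transcribed.
So OrvN is not produced.
Glyoxylate is present, so TorA is inactive.
With no repressor bound, *purW* is transcribed.
So PurW is produced and active.
No repressor is bound and PurW is active, so *gixD* is transcribed.
So GixD is produced and active.
With repressor GixD bound, *fenA* is not transcribed.
So FenA is not produced.
With no repressor bound, *lutG* is transcribed.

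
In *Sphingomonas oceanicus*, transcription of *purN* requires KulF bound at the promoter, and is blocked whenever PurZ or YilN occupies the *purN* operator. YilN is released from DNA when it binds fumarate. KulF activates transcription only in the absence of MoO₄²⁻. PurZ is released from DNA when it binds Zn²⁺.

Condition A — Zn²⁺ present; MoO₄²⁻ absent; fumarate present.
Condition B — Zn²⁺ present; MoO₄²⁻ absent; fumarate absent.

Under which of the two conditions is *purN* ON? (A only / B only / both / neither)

A only

Condition A:
Zn²⁺ is present, so PurZ is inactive.
MoO₄²⁻ is absent, so KulF is active.
Fumarate is present, so YilN is inactive.
No repressor is bound and KulF is active, so *purN* is transcribed.
→ *purN* is ON in A.
Condition B:
Zn²⁺ is present, so PurZ is inactive.
MoO₄²⁻ is absent, so KulF is active.
Fumarate is absent, so YilN is active.
With repressor YilN bound, *purN* is not transcribed.
→ *purN* is OFF in B.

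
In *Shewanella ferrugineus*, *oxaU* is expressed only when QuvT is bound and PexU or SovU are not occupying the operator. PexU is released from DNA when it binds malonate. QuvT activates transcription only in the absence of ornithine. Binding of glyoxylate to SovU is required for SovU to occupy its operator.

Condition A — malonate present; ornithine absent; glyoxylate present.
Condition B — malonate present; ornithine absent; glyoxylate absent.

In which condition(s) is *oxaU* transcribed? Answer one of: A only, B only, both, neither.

Condition A:
Malonate is present, so PexU is inactive.
Ornithine is absent, so QuvT is active.
Glyoxylate is present, so SovU is active.
With repressor SovU bound, *oxaU* is not transcribed.
→ *oxaU* is OFF in A.
Condition B:
Malonate is present, so PexU is inactive.
Ornithine is absent, so QuvT is active.
Glyoxylate is absent, so SovU is inactive.
No repressor is bound and QuvT is active, so *oxaU* is transcribed.
→ *oxaU* is ON in B.

B only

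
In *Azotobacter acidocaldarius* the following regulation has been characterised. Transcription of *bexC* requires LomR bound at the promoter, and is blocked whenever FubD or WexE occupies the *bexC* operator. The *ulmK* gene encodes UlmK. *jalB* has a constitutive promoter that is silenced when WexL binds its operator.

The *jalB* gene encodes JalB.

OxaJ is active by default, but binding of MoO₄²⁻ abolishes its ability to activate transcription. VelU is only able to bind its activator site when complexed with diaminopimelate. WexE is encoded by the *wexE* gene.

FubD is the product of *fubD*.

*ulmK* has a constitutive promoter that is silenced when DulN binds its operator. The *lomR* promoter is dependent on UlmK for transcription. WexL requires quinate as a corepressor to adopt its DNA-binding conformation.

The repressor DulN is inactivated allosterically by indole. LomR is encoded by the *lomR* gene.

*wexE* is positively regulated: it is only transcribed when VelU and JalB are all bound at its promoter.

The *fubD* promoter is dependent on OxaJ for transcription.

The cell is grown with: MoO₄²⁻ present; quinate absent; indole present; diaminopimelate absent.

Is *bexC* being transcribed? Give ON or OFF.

ON

MoO₄²⁻ is present, so OxaJ is inactive.
Required activator OxaJ is absent, so *fubD* is not transcribed.
So FubD is not produced.
Diaminopimelate is absent, so VelU is inactive.
Quinate is absent, so WexL is inactive.
With no repressor bound, *jalB* is transcribed.
So JalB is produced and active.
Required activator VelU is absent, so *wexE* is not transcribed.
So WexE is not produced.
Indole is present, so DulN is inactive.
With no repressor bound, *ulmK* is transcribed.
So UlmK is produced and active.
No repressor is bound and UlmK is active, so *lomR* is transcribed.
So LomR is produced and active.
No repressor is bound and LomR is active, so *bexC* is transcribed.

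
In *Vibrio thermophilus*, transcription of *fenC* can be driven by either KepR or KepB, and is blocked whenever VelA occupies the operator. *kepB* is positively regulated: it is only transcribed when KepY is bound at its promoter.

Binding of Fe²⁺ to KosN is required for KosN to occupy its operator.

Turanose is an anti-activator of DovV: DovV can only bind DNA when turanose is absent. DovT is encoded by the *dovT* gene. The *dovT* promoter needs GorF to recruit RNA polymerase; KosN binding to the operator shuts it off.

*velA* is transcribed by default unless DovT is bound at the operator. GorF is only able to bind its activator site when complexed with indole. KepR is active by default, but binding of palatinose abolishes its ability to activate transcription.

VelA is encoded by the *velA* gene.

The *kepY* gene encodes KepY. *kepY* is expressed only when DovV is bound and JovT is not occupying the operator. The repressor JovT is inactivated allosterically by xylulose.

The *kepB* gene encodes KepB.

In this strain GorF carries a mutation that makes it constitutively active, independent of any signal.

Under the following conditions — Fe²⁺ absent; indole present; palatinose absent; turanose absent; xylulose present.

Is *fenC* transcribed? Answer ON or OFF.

Palatinose is absent, so KepR is active.
Fe²⁺ is absent, so KosN is inactive.
GorF is constitutively active in this strain.
No repressor is bound and GorF is active, so *dovT* is transcribed.
So DovT is produced and active.
With repressor DovT bound, *velA* is not transcribed.
So VelA is not produced.
Xylulose is present, so JovT is inactive.
Turanose is absent, so DovV is active.
No repressor is bound and DovV is active, so *kepY* is transcribed.
So KepY is produced and active.
No repressor is bound and KepY is active, so *kepB* is transcribed.
So KepB is produced and active.
Activator KepR is present, so *fenC* is transcribed.

ON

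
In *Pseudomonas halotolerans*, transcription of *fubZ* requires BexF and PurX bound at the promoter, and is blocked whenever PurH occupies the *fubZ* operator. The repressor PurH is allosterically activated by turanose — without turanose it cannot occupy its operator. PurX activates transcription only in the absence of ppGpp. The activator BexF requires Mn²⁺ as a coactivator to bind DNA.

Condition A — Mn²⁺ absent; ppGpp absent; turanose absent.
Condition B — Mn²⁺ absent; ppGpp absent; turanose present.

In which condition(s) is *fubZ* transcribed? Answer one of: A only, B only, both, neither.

neither

Condition A:
Mn²⁺ is absent, so BexF is inactive.
ppGpp is absent, so PurX is active.
Turanose is absent, so PurH is inactive.
Required activator BexF is absent, so *fubZ* is not transcribed.
→ *fubZ* is OFF in A.
Condition B:
Mn²⁺ is absent, so BexF is inactive.
ppGpp is absent, so PurX is active.
Turanose is present, so PurH is active.
With repressor PurH bound, *fubZ* is not transcribed.
→ *fubZ* is OFF in B.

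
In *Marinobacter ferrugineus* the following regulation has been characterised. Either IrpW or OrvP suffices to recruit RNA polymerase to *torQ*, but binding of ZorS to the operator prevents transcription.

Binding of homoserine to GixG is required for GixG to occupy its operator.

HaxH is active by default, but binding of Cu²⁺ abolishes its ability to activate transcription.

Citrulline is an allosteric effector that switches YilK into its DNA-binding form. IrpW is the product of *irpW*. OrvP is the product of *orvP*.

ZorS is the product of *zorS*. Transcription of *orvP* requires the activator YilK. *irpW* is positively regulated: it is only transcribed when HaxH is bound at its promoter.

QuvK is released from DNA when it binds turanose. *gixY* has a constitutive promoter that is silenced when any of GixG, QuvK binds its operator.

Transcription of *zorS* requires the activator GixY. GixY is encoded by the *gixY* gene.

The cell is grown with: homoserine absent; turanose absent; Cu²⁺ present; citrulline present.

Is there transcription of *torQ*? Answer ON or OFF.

Cu²⁺ is present, so HaxH is inactive.
Required activator HaxH is absent, so *irpW* is not transcribed.
So IrpW is not produced.
Homoserine is absent, so GixG is inactive.
Turanose is absent, so QuvK is active.
With repressor QuvK bound, *gixY* is not transcribed.
So GixY is not produced.
Required activator GixY is absent, so *zorS* is not transcribed.
So ZorS is not produced.
Citrulline is present, so YilK is active.
No repressor is bound and YilK is active, so *orvP* is transcribed.
So OrvP is produced and active.
Activator OrvP is present, so *torQ* is transcribed.

ON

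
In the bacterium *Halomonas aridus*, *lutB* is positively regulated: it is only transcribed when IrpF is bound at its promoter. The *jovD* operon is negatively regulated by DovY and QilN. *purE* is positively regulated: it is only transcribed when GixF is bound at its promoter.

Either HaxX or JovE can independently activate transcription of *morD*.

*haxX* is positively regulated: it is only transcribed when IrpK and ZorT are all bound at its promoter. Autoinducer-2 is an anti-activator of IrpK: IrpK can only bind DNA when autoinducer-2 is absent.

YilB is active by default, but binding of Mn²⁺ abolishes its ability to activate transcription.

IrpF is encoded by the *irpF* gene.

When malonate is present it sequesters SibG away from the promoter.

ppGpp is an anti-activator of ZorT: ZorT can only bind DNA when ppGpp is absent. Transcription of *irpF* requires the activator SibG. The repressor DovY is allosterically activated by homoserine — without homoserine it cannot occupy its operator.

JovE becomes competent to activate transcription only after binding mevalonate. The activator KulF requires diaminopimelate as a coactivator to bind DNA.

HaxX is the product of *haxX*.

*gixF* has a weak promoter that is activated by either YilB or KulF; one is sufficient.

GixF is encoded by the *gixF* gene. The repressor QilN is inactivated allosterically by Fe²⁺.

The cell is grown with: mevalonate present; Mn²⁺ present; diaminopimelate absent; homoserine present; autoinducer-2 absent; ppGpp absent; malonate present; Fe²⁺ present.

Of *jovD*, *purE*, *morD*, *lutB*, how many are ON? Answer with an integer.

1

Homoserine is present, so DovY is active.
Fe²⁺ is present, so QilN is inactive.
With repressor DovY bound, *jovD* is not transcribed.
→ *jovD* is OFF.
Mn²⁺ is present, so YilB is inactive.
Diaminopimelate is absent, so KulF is inactive.
No activator is available at the *gixF* promoter, so *gixF* is not transcribed.
So GixF is not produced.
Required activator GixF is absent, so *purE* is not transcribed.
→ *purE* is OFF.
Autoinducer-2 is absent, so IrpK is active.
ppGpp is absent, so ZorT is active.
No repressor is bound and IrpK and ZorT are active, so *haxX* is transcribed.
So HaxX is produced and active.
Mevalonate is present, so JovE is active.
Activator HaxX is present, so *morD* is transcribed.
→ *morD* is ON.
Malonate is present, so SibG is inactive.
Required activator SibG is absent, so *irpF* is not transcribed.
So IrpF is not produced.
Required activator IrpF is absent, so *lutB* is not transcribed.
→ *lutB* is OFF.
1 of the 4 genes is transcribed.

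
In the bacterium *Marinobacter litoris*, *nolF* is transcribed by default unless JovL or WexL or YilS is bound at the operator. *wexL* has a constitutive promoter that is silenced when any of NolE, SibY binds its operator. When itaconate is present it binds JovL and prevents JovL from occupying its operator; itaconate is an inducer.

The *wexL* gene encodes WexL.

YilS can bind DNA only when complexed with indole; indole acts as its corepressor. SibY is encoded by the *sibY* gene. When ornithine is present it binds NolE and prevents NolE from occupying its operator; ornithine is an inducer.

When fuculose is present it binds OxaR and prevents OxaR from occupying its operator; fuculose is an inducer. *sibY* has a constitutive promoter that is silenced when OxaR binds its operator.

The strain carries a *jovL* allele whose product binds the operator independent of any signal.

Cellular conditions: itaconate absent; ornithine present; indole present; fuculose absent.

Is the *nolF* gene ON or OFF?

JovL is constitutively active in this strain.
Ornithine is present, so NolE is inactive.
Fuculose is absent, so OxaR is active.
With repressor OxaR bound, *sibY* is not transcribed.
So SibY is not produced.
With no repressor bound, *wexL* is transcribed.
So WexL is produced and active.
Indole is present, so YilS is active.
With repressor JovL bound, *nolF* is not transcribed.

OFF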